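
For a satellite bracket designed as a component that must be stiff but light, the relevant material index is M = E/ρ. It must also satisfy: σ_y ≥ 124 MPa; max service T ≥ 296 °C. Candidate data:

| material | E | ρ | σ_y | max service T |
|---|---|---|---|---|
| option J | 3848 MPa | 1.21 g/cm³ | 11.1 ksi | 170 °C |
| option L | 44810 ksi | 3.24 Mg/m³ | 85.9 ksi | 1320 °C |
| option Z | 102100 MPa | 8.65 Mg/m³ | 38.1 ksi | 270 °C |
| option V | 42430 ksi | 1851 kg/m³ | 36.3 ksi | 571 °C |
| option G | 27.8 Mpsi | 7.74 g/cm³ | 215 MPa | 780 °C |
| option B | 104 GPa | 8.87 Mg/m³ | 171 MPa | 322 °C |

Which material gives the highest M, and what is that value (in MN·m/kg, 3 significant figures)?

option V, M = 158 MN·m/kg

Screen on constraints: σ_y ≥ 124 MPa; max service T ≥ 296 °C. Survivors: option L, option V, option G, option B.
Convert each candidate to consistent units, then evaluate M:
  option L: E = 309.0 GPa, ρ = 3240 kg/m³
  option V: E = 292.5 GPa, ρ = 1851 kg/m³
  option G: E = 191.7 GPa, ρ = 7740 kg/m³
  option B: E = 104.0 GPa, ρ = 8870 kg/m³
  option V: M = 158 MN·m/kg
  option L: M = 95.4 MN·m/kg
  option G: M = 24.8 MN·m/kg
  option B: M = 11.7 MN·m/kg
The maximum is for option V.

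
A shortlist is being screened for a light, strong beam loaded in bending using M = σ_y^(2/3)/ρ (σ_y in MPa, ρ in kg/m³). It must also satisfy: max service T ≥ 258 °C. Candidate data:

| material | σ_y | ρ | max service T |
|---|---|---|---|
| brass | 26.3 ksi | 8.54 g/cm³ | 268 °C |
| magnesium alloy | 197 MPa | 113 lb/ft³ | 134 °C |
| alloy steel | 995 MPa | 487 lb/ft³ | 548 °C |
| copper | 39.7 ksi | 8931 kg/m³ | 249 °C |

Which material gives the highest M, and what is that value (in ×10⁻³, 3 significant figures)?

Screen on constraints: max service T ≥ 258 °C. Survivors: brass, alloy steel.
After converting to SI:
  brass: σ_y = 181.3 MPa, ρ = 8540 kg/m³
  alloy steel: σ_y = 995.0 MPa, ρ = 7801 kg/m³
  alloy steel: M = 12.8×10⁻³
  brass: M = 3.75×10⁻³
The maximum is for alloy steel.

alloy steel, M = 12.8×10⁻³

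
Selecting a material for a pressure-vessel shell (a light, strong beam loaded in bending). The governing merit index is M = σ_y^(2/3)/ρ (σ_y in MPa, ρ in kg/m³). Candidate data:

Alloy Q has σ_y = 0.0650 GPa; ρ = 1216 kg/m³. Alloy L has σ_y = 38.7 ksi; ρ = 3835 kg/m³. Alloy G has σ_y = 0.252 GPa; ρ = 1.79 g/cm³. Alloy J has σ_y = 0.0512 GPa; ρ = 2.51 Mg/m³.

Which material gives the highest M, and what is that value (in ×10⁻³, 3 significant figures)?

alloy G, M = 22.3×10⁻³

Convert each candidate to consistent units, then evaluate M:
  alloy Q: σ_y = 65.00 MPa, ρ = 1216 kg/m³
  alloy L: σ_y = 266.8 MPa, ρ = 3835 kg/m³
  alloy G: σ_y = 252.0 MPa, ρ = 1790 kg/m³
  alloy J: σ_y = 51.20 MPa, ρ = 2510 kg/m³
  alloy G: M = 22.3×10⁻³
  alloy Q: M = 13.3×10⁻³
  alloy L: M = 10.8×10⁻³
  alloy J: M = 5.49×10⁻³
The maximum is for alloy G.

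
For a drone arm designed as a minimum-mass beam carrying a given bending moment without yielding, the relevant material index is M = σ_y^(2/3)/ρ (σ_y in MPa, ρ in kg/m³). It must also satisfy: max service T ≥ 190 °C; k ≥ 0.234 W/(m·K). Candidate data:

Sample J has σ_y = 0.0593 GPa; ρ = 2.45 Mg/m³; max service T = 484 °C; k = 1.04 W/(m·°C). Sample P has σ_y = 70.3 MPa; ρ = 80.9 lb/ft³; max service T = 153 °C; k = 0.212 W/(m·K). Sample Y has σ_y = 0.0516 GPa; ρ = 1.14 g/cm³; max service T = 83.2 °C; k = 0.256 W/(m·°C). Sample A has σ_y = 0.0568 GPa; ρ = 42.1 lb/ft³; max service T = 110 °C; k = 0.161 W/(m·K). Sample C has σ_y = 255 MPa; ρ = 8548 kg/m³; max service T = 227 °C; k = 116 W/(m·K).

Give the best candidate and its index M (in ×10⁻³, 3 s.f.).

Screen on constraints: max service T ≥ 190 °C; k ≥ 0.234 W/(m·K). Survivors: sample J, sample C.
In SI units:
  sample J: σ_y = 59.30 MPa, ρ = 2450 kg/m³
  sample C: σ_y = 255.0 MPa, ρ = 8548 kg/m³
  sample J: M = 6.21×10⁻³
  sample C: M = 4.70×10⁻³
Sample J has the largest M.

sample J, M = 6.21×10⁻³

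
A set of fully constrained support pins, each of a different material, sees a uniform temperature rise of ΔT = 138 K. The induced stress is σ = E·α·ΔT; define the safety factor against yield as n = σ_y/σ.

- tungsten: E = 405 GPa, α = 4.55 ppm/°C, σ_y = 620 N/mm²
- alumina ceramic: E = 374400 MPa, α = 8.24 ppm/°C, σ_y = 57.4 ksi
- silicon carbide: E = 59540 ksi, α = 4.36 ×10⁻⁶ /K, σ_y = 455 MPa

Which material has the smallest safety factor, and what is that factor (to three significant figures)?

Per material, after unit conversion:
  tungsten: E = 405.0, α = 4.55, σ_y = 620.0 → σ = 254 MPa, n = 2.44
  alumina ceramic: E = 374.4, α = 8.24, σ_y = 395.8 → σ = 426 MPa, n = 0.930
  silicon carbide: E = 410.5, α = 4.36, σ_y = 455.0 → σ = 247 MPa, n = 1.84
Smallest n: alumina ceramic with n = 0.930.

alumina ceramic, n = 0.930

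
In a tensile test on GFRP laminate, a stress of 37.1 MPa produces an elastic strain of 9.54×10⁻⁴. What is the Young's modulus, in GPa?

38.9 GPa

E = σ/ε = 37.1 MPa / 9.54×10⁻⁴ = 38890 MPa = 38.9 GPa.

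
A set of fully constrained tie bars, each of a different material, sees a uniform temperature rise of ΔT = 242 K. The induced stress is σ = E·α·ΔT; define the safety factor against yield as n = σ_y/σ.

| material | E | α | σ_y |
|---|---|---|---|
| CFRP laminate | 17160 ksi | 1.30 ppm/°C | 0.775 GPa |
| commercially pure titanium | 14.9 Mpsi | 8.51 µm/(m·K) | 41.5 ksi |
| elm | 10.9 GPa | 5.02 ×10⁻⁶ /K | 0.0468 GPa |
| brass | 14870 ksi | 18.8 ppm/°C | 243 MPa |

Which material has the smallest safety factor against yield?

In consistent units (E in GPa, α in ×10⁻⁶/K, σ_y in MPa):
  CFRP laminate: E = 118.3, α = 1.30, σ_y = 775.0 → σ = 37.2 MPa, n = 20.8
  commercially pure titanium: E = 102.7, α = 8.51, σ_y = 286.1 → σ = 212 MPa, n = 1.35
  elm: E = 10.90, α = 5.02, σ_y = 46.80 → σ = 13.2 MPa, n = 3.53
  brass: E = 102.5, α = 18.8, σ_y = 243.0 → σ = 466 MPa, n = 0.521
Brass has the lowest safety factor, n = 0.521.

brass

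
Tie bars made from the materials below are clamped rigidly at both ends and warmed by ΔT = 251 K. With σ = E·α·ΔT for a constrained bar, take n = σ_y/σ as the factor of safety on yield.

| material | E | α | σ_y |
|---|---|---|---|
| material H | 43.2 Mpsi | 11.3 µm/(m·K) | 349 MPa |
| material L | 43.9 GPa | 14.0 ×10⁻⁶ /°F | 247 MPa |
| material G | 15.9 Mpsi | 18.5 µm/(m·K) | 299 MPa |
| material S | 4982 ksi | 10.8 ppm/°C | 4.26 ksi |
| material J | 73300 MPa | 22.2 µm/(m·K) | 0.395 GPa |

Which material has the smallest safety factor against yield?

material S

In consistent units (E in GPa, α in ×10⁻⁶/K, σ_y in MPa):
  material H: E = 297.9, α = 11.3, σ_y = 349.0 → σ = 845 MPa, n = 0.413
  material L: E = 43.90, α = 25.2, σ_y = 247.0 → σ = 278 MPa, n = 0.890
  material G: E = 109.6, α = 18.5, σ_y = 299.0 → σ = 509 MPa, n = 0.587
  material S: E = 34.35, α = 10.8, σ_y = 29.37 → σ = 93.1 MPa, n = 0.315
  material J: E = 73.30, α = 22.2, σ_y = 395.0 → σ = 408 MPa, n = 0.967
Smallest n: material S with n = 0.315.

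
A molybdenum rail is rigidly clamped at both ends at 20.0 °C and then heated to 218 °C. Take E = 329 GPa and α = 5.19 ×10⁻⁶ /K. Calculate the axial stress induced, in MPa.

ΔT = 198.0 K. Constrained thermal stress σ = E·α·ΔT = 329.0×10³ MPa × 5.19×10⁻⁶ × 198.0 = 338 MPa (compressive).

338 MPa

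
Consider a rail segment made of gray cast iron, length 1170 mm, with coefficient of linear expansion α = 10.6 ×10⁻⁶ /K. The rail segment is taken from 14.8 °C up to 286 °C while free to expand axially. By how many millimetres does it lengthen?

ΔT = 286 − 14.8 = 271.2 K.
ΔL = α·L₀·ΔT = 10.6×10⁻⁶ × 1170 mm × 271.2 K = 3.36 mm.

3.36 mm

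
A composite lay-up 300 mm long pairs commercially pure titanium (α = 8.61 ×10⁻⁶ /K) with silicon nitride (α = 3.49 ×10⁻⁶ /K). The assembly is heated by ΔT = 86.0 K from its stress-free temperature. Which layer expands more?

α(commercially pure titanium) = 8.61×10⁻⁶/K vs α(silicon nitride) = 3.49×10⁻⁶/K.
Higher α expands more for the same ΔT: commercially pure titanium.

commercially pure titanium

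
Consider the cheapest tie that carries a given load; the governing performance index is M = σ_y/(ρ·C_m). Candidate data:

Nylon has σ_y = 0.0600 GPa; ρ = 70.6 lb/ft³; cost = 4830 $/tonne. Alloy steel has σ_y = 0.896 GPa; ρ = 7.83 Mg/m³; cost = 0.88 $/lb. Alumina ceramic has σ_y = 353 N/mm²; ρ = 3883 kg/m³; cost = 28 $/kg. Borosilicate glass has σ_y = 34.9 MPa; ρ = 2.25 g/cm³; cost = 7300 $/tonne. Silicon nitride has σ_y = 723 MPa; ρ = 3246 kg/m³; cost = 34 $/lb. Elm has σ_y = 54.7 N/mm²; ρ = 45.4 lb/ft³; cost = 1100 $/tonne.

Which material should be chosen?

Putting every candidate on a common basis:
  nylon: σ_y = 60.00 MPa, ρ = 1131 kg/m³, cost = 4.830 $/kg
  alloy steel: σ_y = 896.0 MPa, ρ = 7830 kg/m³, cost = 1.940 $/kg
  alumina ceramic: σ_y = 353.0 MPa, ρ = 3883 kg/m³, cost = 28.00 $/kg
  borosilicate glass: σ_y = 34.90 MPa, ρ = 2250 kg/m³, cost = 7.300 $/kg
  silicon nitride: σ_y = 723.0 MPa, ρ = 3246 kg/m³, cost = 74.96 $/kg
  elm: σ_y = 54.70 MPa, ρ = 727.2 kg/m³, cost = 1.100 $/kg
  elm: M = 68.4 kN·m per $
  alloy steel: M = 59.0 kN·m per $
  nylon: M = 11.0 kN·m per $
  alumina ceramic: M = 3.25 kN·m per $
  silicon nitride: M = 2.97 kN·m per $
  borosilicate glass: M = 2.12 kN·m per $
Highest index: elm.

elm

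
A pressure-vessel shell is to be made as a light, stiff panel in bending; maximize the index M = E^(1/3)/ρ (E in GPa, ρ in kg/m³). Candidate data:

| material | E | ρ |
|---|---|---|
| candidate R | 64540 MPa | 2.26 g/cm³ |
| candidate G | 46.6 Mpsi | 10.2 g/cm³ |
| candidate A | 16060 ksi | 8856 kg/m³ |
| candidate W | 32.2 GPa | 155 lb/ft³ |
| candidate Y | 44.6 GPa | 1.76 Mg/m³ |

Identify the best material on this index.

candidate Y

Putting every candidate on a common basis:
  candidate R: E = 64.54 GPa, ρ = 2260 kg/m³
  candidate G: E = 321.3 GPa, ρ = 10200 kg/m³
  candidate A: E = 110.7 GPa, ρ = 8856 kg/m³
  candidate W: E = 32.20 GPa, ρ = 2483 kg/m³
  candidate Y: E = 44.60 GPa, ρ = 1760 kg/m³
  candidate Y: M = 2.01×10⁻³
  candidate R: M = 1.77×10⁻³
  candidate W: M = 1.28×10⁻³
  candidate G: M = 0.671×10⁻³
  candidate A: M = 0.542×10⁻³
Candidate Y ranks first.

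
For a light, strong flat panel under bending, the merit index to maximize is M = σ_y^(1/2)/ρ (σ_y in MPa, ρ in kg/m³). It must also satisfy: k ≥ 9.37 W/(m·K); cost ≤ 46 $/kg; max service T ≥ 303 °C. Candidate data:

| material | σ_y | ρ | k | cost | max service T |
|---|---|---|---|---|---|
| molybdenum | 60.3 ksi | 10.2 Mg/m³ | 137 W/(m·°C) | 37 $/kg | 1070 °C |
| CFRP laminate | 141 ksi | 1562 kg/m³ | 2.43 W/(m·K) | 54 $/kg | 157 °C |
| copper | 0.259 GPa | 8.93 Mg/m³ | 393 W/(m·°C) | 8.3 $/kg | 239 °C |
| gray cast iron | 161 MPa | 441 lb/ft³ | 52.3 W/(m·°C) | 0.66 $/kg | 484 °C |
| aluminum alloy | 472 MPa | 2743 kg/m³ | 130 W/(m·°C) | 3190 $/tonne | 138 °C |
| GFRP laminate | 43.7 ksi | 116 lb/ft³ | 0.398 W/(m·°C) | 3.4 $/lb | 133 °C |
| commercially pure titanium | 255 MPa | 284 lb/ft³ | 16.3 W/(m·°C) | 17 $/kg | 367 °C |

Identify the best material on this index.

commercially pure titanium

Screen on constraints: k ≥ 9.37 W/(m·K); cost ≤ 46 $/kg; max service T ≥ 303 °C. Survivors: molybdenum, gray cast iron, commercially pure titanium.
Convert each candidate to consistent units, then evaluate M:
  molybdenum: σ_y = 415.8 MPa, ρ = 10200 kg/m³
  gray cast iron: σ_y = 161.0 MPa, ρ = 7064 kg/m³
  commercially pure titanium: σ_y = 255.0 MPa, ρ = 4549 kg/m³
  commercially pure titanium: M = 3.51×10⁻³
  molybdenum: M = 2.00×10⁻³
  gray cast iron: M = 1.80×10⁻³
Highest index: commercially pure titanium.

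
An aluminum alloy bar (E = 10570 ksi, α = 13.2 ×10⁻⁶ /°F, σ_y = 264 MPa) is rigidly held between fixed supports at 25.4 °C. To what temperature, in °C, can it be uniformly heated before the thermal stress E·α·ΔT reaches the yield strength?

178 °C

E = 10570 ksi = 72.88 GPa.
α = 13.2×10⁻⁶/°F × 9/5 = 23.8×10⁻⁶/K.
E·α·ΔT = 264.0 MPa ⇒ ΔT = 264.0 / (72.88×10³ × 23.8×10⁻⁶) = 152.5 K.
T = 25.4 + 152.5 = 177.9 °C.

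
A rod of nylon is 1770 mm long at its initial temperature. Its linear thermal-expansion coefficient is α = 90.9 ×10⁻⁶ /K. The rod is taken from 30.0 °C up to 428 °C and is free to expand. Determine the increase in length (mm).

ΔT = 428 − 30.0 = 398.0 K.
ΔL = α·L₀·ΔT = 90.9×10⁻⁶ × 1770 mm × 398.0 K = 64.0 mm.

64.0 mm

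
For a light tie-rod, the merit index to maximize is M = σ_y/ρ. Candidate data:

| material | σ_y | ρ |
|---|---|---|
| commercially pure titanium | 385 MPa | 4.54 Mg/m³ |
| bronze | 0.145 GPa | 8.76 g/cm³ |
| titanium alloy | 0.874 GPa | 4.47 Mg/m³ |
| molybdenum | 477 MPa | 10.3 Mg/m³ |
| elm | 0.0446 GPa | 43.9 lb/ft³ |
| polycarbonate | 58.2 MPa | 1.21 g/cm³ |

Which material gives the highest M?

After converting to SI:
  commercially pure titanium: σ_y = 385.0 MPa, ρ = 4540 kg/m³
  bronze: σ_y = 145.0 MPa, ρ = 8760 kg/m³
  titanium alloy: σ_y = 874.0 MPa, ρ = 4470 kg/m³
  molybdenum: σ_y = 477.0 MPa, ρ = 10300 kg/m³
  elm: σ_y = 44.60 MPa, ρ = 703.2 kg/m³
  polycarbonate: σ_y = 58.20 MPa, ρ = 1210 kg/m³
  titanium alloy: M = 196 kN·m/kg
  commercially pure titanium: M = 84.8 kN·m/kg
  elm: M = 63.4 kN·m/kg
  polycarbonate: M = 48.1 kN·m/kg
  molybdenum: M = 46.3 kN·m/kg
  bronze: M = 16.6 kN·m/kg
Titanium alloy ranks first.

titanium alloy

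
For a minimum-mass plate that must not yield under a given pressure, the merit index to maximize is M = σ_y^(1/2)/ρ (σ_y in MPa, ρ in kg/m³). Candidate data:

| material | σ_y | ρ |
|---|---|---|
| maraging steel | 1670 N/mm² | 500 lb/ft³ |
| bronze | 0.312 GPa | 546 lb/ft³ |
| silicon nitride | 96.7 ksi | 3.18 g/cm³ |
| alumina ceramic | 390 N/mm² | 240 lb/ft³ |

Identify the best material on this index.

Putting every candidate on a common basis:
  maraging steel: σ_y = 1670 MPa, ρ = 8009 kg/m³
  bronze: σ_y = 312.0 MPa, ρ = 8746 kg/m³
  silicon nitride: σ_y = 666.7 MPa, ρ = 3180 kg/m³
  alumina ceramic: σ_y = 390.0 MPa, ρ = 3844 kg/m³
  silicon nitride: M = 8.12×10⁻³
  alumina ceramic: M = 5.14×10⁻³
  maraging steel: M = 5.10×10⁻³
  bronze: M = 2.02×10⁻³
Silicon nitride has the largest M.

silicon nitride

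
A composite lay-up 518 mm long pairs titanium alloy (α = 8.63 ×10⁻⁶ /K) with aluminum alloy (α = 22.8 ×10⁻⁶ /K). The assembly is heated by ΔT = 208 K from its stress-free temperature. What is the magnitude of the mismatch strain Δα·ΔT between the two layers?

2.95×10⁻³

Δα = |8.63 − 22.8|×10⁻⁶/K = 14.2×10⁻⁶/K.
Mismatch strain = Δα·ΔT = 14.2×10⁻⁶ × 208.0 = 2.95×10⁻³.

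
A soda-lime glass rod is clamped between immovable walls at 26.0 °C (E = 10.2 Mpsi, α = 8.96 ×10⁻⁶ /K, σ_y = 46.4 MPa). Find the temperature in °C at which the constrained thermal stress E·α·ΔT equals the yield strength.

E = 10.2 Mpsi = 70.33 GPa.
E·α·ΔT = 46.40 MPa ⇒ ΔT = 46.40 / (70.33×10³ × 8.96×10⁻⁶) = 73.64 K.
T = 26.0 + 73.64 = 99.64 °C.

99.6 °C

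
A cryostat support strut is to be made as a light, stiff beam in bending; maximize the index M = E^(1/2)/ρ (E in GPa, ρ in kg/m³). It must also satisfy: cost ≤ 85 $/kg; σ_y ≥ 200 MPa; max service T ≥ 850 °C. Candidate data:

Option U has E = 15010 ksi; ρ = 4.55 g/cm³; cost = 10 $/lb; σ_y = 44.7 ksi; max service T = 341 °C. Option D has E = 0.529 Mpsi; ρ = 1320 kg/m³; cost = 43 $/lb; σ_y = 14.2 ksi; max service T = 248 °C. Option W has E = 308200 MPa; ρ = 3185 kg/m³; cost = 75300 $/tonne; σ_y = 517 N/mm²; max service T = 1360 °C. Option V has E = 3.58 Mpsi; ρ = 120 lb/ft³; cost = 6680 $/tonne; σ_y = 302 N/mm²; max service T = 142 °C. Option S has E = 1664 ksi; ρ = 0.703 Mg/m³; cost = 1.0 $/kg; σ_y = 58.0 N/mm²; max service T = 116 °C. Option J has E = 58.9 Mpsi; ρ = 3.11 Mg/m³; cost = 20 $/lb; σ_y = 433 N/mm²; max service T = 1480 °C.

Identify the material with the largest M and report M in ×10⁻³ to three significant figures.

Screen on constraints: cost ≤ 85 $/kg; σ_y ≥ 200 MPa; max service T ≥ 850 °C. Survivors: option W, option J.
Normalizing units and computing the index:
  option W: E = 308.2 GPa, ρ = 3185 kg/m³
  option J: E = 406.1 GPa, ρ = 3110 kg/m³
  option J: M = 6.48×10⁻³
  option W: M = 5.51×10⁻³
Option J ranks first.

option J, M = 6.48×10⁻³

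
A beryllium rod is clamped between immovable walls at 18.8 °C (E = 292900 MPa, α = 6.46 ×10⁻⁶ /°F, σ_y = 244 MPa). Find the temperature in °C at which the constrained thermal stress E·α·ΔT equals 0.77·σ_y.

E = 292900 MPa = 292.9 GPa.
α = 6.46×10⁻⁶/°F × 9/5 = 11.6×10⁻⁶/K.
E·α·ΔT = 187.9 MPa ⇒ ΔT = 187.9 / (292.9×10³ × 11.6×10⁻⁶) = 55.16 K.
T = 18.8 + 55.16 = 73.96 °C.

74.0 °C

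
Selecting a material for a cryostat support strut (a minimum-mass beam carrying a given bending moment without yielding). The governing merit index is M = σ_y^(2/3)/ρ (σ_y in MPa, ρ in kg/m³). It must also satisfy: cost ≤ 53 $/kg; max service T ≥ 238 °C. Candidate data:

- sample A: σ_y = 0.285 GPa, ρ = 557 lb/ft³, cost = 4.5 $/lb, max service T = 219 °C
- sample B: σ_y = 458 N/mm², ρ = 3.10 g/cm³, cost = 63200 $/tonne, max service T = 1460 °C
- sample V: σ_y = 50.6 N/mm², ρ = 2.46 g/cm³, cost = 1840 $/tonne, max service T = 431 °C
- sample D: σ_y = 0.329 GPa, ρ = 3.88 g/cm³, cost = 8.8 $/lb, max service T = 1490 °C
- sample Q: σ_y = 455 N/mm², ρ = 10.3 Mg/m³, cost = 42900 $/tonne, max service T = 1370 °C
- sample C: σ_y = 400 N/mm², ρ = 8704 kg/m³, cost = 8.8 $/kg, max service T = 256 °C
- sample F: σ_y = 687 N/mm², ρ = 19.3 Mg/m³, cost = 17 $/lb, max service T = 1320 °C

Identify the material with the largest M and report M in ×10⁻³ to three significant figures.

sample D, M = 12.3×10⁻³

Screen on constraints: cost ≤ 53 $/kg; max service T ≥ 238 °C. Survivors: sample V, sample D, sample Q, sample C, sample F.
Normalizing units and computing the index:
  sample V: σ_y = 50.60 MPa, ρ = 2460 kg/m³
  sample D: σ_y = 329.0 MPa, ρ = 3880 kg/m³
  sample Q: σ_y = 455.0 MPa, ρ = 10300 kg/m³
  sample C: σ_y = 400.0 MPa, ρ = 8704 kg/m³
  sample F: σ_y = 687.0 MPa, ρ = 19300 kg/m³
  sample D: M = 12.3×10⁻³
  sample C: M = 6.24×10⁻³
  sample Q: M = 5.74×10⁻³
  sample V: M = 5.56×10⁻³
  sample F: M = 4.03×10⁻³
The maximum is for sample D.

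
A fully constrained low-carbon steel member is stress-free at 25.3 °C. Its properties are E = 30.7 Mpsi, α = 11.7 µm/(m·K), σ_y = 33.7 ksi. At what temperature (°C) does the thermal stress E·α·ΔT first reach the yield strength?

119 °C

E = 30.7 Mpsi = 211.7 GPa.
σ_y = 33.7 ksi = 232.4 MPa.
E·α·ΔT = 232.4 MPa ⇒ ΔT = 232.4 / (211.7×10³ × 11.7×10⁻⁶) = 93.82 K.
T = 25.3 + 93.82 = 119.1 °C.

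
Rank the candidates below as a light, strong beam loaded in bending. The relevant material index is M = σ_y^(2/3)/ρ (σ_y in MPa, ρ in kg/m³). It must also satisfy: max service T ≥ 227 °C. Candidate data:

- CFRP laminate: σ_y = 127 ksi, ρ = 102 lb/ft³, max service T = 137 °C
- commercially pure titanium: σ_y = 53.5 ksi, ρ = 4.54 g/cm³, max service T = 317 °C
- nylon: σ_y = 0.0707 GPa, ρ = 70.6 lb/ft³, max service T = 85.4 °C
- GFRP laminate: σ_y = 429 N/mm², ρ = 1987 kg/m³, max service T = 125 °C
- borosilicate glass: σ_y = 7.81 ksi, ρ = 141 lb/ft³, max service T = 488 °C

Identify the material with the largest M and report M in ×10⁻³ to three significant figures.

Screen on constraints: max service T ≥ 227 °C. Survivors: commercially pure titanium, borosilicate glass.
In SI units:
  commercially pure titanium: σ_y = 368.9 MPa, ρ = 4540 kg/m³
  borosilicate glass: σ_y = 53.85 MPa, ρ = 2259 kg/m³
  commercially pure titanium: M = 11.3×10⁻³
  borosilicate glass: M = 6.31×10⁻³
Commercially pure titanium ranks first.

commercially pure titanium, M = 11.3×10⁻³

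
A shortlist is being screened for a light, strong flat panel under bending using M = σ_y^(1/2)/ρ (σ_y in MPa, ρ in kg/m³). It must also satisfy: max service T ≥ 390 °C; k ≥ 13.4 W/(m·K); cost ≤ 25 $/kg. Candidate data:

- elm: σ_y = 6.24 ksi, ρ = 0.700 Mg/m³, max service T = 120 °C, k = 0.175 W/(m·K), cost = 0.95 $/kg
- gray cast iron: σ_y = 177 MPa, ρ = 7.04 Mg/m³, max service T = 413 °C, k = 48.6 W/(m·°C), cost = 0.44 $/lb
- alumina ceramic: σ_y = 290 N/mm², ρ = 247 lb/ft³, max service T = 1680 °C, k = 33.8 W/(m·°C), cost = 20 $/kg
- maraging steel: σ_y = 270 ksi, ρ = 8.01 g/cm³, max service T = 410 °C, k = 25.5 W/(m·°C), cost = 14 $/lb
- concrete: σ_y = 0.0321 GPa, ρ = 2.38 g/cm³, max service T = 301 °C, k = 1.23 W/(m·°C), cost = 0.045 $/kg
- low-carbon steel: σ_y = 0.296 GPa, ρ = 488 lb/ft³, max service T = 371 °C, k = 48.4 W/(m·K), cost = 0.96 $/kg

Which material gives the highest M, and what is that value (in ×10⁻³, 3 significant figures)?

alumina ceramic, M = 4.30×10⁻³

Screen on constraints: max service T ≥ 390 °C; k ≥ 13.4 W/(m·K); cost ≤ 25 $/kg. Survivors: gray cast iron, alumina ceramic.
After converting to SI:
  gray cast iron: σ_y = 177.0 MPa, ρ = 7040 kg/m³
  alumina ceramic: σ_y = 290.0 MPa, ρ = 3957 kg/m³
  alumina ceramic: M = 4.30×10⁻³
  gray cast iron: M = 1.89×10⁻³
Highest index: alumina ceramic.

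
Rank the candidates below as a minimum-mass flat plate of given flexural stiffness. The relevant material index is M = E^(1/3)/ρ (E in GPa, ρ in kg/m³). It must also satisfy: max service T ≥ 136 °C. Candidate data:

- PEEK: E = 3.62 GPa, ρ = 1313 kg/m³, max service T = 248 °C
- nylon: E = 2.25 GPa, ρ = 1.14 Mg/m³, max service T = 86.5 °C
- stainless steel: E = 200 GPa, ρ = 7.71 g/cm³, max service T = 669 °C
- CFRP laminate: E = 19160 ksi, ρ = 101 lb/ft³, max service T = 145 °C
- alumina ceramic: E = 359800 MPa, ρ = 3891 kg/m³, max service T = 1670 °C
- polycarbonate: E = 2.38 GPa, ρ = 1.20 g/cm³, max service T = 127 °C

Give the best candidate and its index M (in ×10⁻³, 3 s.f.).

Screen on constraints: max service T ≥ 136 °C. Survivors: PEEK, stainless steel, CFRP laminate, alumina ceramic.
Putting every candidate on a common basis:
  PEEK: E = 3.620 GPa, ρ = 1313 kg/m³
  stainless steel: E = 200.0 GPa, ρ = 7710 kg/m³
  CFRP laminate: E = 132.1 GPa, ρ = 1618 kg/m³
  alumina ceramic: E = 359.8 GPa, ρ = 3891 kg/m³
  CFRP laminate: M = 3.15×10⁻³
  alumina ceramic: M = 1.83×10⁻³
  PEEK: M = 1.17×10⁻³
  stainless steel: M = 0.759×10⁻³
Highest index: CFRP laminate.

CFRP laminate, M = 3.15×10⁻³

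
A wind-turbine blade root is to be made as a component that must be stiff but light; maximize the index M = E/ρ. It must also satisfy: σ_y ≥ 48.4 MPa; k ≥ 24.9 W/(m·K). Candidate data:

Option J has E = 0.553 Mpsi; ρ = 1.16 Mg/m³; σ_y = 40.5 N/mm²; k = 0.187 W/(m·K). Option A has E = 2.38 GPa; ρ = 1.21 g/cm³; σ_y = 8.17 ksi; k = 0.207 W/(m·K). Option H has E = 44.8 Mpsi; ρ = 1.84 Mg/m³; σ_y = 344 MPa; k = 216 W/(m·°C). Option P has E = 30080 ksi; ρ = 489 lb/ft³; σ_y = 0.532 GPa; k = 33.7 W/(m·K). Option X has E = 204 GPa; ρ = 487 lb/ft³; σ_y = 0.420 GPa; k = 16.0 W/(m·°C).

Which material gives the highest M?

Screen on constraints: σ_y ≥ 48.4 MPa; k ≥ 24.9 W/(m·K). Survivors: option H, option P.
Normalizing units and computing the index:
  option H: E = 308.9 GPa, ρ = 1840 kg/m³
  option P: E = 207.4 GPa, ρ = 7833 kg/m³
  option H: M = 168 MN·m/kg
  option P: M = 26.5 MN·m/kg
Option H has the largest M.

option H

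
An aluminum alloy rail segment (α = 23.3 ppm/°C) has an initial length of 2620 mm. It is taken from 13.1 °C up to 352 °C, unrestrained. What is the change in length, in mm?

20.7 mm

ΔT = 352 − 13.1 = 338.9 K.
ΔL = α·L₀·ΔT = 23.3×10⁻⁶ × 2620 mm × 338.9 K = 20.7 mm.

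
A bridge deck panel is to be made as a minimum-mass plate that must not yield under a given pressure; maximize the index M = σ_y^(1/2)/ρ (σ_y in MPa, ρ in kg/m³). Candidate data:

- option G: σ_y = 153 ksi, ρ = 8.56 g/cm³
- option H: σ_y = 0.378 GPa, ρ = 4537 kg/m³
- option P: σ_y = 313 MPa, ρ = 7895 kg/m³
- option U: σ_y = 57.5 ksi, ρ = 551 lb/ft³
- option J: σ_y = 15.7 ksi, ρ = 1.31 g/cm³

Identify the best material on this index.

Normalizing units and computing the index:
  option G: σ_y = 1055 MPa, ρ = 8560 kg/m³
  option H: σ_y = 378.0 MPa, ρ = 4537 kg/m³
  option P: σ_y = 313.0 MPa, ρ = 7895 kg/m³
  option U: σ_y = 396.4 MPa, ρ = 8826 kg/m³
  option J: σ_y = 108.2 MPa, ρ = 1310 kg/m³
  option J: M = 7.94×10⁻³
  option H: M = 4.29×10⁻³
  option G: M = 3.79×10⁻³
  option U: M = 2.26×10⁻³
  option P: M = 2.24×10⁻³
Highest index: option J.

option J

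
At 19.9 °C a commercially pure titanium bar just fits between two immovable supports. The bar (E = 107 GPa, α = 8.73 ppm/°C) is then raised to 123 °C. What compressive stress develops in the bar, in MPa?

ΔT = 103.1 K. Constrained thermal stress σ = E·α·ΔT = 107.0×10³ MPa × 8.73×10⁻⁶ × 103.1 = 96.3 MPa (compressive).

96.3 MPa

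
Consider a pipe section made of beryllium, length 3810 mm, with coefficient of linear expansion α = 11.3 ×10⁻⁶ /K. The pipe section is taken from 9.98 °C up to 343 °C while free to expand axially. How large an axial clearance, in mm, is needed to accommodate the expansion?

14.3 mm

ΔT = 343 − 9.98 = 333.0 K.
ΔL = α·L₀·ΔT = 11.3×10⁻⁶ × 3810 mm × 333.0 K = 14.3 mm.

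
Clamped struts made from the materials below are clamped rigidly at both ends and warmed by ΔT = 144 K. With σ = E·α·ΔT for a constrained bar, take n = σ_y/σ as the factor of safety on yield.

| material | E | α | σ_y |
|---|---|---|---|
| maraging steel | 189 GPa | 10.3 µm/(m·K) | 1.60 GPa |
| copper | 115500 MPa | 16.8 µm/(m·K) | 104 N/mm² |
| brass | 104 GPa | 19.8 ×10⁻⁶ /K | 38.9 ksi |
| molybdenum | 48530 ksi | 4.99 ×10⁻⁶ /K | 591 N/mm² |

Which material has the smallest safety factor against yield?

copper

Per material, after unit conversion:
  maraging steel: E = 189.0, α = 10.3, σ_y = 1600 → σ = 280 MPa, n = 5.71
  copper: E = 115.5, α = 16.8, σ_y = 104.0 → σ = 279 MPa, n = 0.372
  brass: E = 104.0, α = 19.8, σ_y = 268.2 → σ = 297 MPa, n = 0.904
  molybdenum: E = 334.6, α = 4.99, σ_y = 591.0 → σ = 240 MPa, n = 2.46
Copper has the lowest safety factor, n = 0.372.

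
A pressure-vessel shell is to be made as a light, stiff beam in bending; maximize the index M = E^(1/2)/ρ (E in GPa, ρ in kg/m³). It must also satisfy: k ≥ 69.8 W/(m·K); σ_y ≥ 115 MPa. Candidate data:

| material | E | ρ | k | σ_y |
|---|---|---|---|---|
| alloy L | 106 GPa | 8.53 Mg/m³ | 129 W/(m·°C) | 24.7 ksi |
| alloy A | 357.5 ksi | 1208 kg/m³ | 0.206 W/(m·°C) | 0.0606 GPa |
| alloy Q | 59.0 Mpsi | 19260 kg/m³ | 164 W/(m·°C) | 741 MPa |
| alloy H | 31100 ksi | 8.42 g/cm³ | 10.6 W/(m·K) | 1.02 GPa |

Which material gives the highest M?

alloy L

Screen on constraints: k ≥ 69.8 W/(m·K); σ_y ≥ 115 MPa. Survivors: alloy L, alloy Q.
In SI units:
  alloy L: E = 106.0 GPa, ρ = 8530 kg/m³
  alloy Q: E = 406.8 GPa, ρ = 19260 kg/m³
  alloy L: M = 1.21×10⁻³
  alloy Q: M = 1.05×10⁻³
Alloy L has the largest M.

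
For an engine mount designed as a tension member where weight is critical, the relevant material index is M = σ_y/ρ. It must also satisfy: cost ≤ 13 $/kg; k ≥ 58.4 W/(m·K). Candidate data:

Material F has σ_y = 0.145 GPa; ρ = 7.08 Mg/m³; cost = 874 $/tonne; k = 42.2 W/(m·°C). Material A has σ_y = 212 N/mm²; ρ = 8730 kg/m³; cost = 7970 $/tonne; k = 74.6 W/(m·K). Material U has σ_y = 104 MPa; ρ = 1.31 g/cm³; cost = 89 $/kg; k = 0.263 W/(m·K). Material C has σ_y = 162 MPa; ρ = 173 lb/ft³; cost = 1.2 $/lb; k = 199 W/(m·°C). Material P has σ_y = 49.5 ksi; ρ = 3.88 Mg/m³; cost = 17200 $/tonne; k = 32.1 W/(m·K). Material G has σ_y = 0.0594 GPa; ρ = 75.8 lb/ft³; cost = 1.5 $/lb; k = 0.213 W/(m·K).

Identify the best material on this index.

material C

Screen on constraints: cost ≤ 13 $/kg; k ≥ 58.4 W/(m·K). Survivors: material A, material C.
After converting to SI:
  material A: σ_y = 212.0 MPa, ρ = 8730 kg/m³
  material C: σ_y = 162.0 MPa, ρ = 2771 kg/m³
  material C: M = 58.5 kN·m/kg
  material A: M = 24.3 kN·m/kg
The maximum is for material C.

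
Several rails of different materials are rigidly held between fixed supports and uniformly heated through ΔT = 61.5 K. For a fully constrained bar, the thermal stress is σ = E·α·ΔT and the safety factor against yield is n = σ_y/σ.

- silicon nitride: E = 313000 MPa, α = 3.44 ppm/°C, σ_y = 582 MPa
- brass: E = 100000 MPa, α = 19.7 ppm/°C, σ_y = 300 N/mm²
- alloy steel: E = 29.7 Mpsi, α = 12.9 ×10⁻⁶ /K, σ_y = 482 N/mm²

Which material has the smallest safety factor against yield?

In consistent units (E in GPa, α in ×10⁻⁶/K, σ_y in MPa):
  silicon nitride: E = 313.0, α = 3.44, σ_y = 582.0 → σ = 66.2 MPa, n = 8.79
  brass: E = 100.0, α = 19.7, σ_y = 300.0 → σ = 121 MPa, n = 2.48
  alloy steel: E = 204.8, α = 12.9, σ_y = 482.0 → σ = 162 MPa, n = 2.97
The minimum is brass at n = 2.48.

brass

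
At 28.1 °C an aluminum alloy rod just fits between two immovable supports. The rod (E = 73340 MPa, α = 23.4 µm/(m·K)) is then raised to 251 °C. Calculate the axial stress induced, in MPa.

E = 73340 MPa = 73.34 GPa.
ΔT = 222.9 K. Constrained thermal stress σ = E·α·ΔT = 73.34×10³ MPa × 23.4×10⁻⁶ × 222.9 = 383 MPa (compressive).

383 MPa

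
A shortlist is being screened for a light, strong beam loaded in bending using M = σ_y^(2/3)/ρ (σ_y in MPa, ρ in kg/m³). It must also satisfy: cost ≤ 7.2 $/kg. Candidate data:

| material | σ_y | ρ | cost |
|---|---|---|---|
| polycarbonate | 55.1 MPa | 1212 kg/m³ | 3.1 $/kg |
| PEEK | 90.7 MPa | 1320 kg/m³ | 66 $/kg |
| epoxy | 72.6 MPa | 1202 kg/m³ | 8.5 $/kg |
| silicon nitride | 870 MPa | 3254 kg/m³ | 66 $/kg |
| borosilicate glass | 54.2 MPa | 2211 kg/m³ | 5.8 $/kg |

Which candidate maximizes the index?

polycarbonate

Screen on constraints: cost ≤ 7.2 $/kg. Survivors: polycarbonate, borosilicate glass.
Per-candidate index values:
  polycarbonate: M = 11.9×10⁻³
  borosilicate glass: M = 6.48×10⁻³
The maximum is for polycarbonate.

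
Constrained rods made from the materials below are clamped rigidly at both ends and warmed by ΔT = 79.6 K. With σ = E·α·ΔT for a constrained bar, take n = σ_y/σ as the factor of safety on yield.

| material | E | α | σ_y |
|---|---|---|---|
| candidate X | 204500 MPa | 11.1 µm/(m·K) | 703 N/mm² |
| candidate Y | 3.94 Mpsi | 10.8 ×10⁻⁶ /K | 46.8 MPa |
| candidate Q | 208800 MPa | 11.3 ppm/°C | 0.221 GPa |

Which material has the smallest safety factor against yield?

candidate Q

Converting E to GPa, α to ×10⁻⁶/K, σ_y to MPa, then σ and n for each:
  candidate X: E = 204.5, α = 11.1, σ_y = 703.0 → σ = 181 MPa, n = 3.89
  candidate Y: E = 27.17, α = 10.8, σ_y = 46.80 → σ = 23.4 MPa, n = 2.00
  candidate Q: E = 208.8, α = 11.3, σ_y = 221.0 → σ = 188 MPa, n = 1.18
Smallest n: candidate Q with n = 1.18.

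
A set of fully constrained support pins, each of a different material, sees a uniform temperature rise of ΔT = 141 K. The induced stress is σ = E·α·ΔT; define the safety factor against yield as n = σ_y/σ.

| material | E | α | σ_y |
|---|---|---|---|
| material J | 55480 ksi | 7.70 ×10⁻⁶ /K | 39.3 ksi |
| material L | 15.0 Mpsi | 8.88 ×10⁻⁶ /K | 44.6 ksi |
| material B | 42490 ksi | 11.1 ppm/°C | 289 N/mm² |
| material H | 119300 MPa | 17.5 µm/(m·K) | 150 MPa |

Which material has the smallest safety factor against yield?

In consistent units (E in GPa, α in ×10⁻⁶/K, σ_y in MPa):
  material J: E = 382.5, α = 7.70, σ_y = 271.0 → σ = 415 MPa, n = 0.652
  material L: E = 103.4, α = 8.88, σ_y = 307.5 → σ = 129 MPa, n = 2.37
  material B: E = 293.0, α = 11.1, σ_y = 289.0 → σ = 459 MPa, n = 0.630
  material H: E = 119.3, α = 17.5, σ_y = 150.0 → σ = 294 MPa, n = 0.510
The minimum is material H at n = 0.510.

material H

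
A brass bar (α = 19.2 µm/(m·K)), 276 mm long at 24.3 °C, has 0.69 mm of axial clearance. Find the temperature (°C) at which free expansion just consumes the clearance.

155 °C

α·L₀·ΔT = 0.69 mm ⇒ ΔT = 0.69 / (19.2×10⁻⁶ × 276.0) = 130.2 K.
T = 24.3 + 130.2 = 154.5 °C.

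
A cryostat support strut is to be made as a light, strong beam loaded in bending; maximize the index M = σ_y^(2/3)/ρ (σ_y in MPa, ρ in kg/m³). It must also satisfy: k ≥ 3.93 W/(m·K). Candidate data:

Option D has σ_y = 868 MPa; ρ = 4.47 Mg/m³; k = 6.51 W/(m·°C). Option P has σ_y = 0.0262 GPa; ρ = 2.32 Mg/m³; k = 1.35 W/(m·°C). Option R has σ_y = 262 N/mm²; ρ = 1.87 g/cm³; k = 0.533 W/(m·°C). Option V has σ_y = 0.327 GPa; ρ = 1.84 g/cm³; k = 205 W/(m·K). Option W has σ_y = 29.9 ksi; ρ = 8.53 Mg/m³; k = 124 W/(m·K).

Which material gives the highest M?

option V

Screen on constraints: k ≥ 3.93 W/(m·K). Survivors: option D, option V, option W.
Putting every candidate on a common basis:
  option D: σ_y = 868.0 MPa, ρ = 4470 kg/m³
  option V: σ_y = 327.0 MPa, ρ = 1840 kg/m³
  option W: σ_y = 206.2 MPa, ρ = 8530 kg/m³
  option V: M = 25.8×10⁻³
  option D: M = 20.4×10⁻³
  option W: M = 4.09×10⁻³
The maximum is for option V.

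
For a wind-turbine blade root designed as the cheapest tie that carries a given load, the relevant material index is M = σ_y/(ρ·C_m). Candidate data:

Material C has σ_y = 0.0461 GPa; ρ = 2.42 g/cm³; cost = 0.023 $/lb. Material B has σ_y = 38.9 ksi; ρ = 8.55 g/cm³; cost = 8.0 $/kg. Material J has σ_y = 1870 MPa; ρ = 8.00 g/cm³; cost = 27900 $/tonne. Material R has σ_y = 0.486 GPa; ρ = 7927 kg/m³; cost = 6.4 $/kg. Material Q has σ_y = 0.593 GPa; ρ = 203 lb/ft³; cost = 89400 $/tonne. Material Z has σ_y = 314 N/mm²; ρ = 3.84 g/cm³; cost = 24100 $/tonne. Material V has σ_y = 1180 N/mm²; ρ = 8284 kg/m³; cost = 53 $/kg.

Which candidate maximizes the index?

Convert each candidate to consistent units, then evaluate M:
  material C: σ_y = 46.10 MPa, ρ = 2420 kg/m³, cost = 0.05071 $/kg
  material B: σ_y = 268.2 MPa, ρ = 8550 kg/m³, cost = 8.000 $/kg
  material J: σ_y = 1870 MPa, ρ = 8000 kg/m³, cost = 27.90 $/kg
  material R: σ_y = 486.0 MPa, ρ = 7927 kg/m³, cost = 6.400 $/kg
  material Q: σ_y = 593.0 MPa, ρ = 3252 kg/m³, cost = 89.40 $/kg
  material Z: σ_y = 314.0 MPa, ρ = 3840 kg/m³, cost = 24.10 $/kg
  material V: σ_y = 1180 MPa, ρ = 8284 kg/m³, cost = 53.00 $/kg
  material C: M = 376 kN·m per $
  material R: M = 9.58 kN·m per $
  material J: M = 8.38 kN·m per $
  material B: M = 3.92 kN·m per $
  material Z: M = 3.39 kN·m per $
  material V: M = 2.69 kN·m per $
  material Q: M = 2.04 kN·m per $
Material C has the largest M.

material C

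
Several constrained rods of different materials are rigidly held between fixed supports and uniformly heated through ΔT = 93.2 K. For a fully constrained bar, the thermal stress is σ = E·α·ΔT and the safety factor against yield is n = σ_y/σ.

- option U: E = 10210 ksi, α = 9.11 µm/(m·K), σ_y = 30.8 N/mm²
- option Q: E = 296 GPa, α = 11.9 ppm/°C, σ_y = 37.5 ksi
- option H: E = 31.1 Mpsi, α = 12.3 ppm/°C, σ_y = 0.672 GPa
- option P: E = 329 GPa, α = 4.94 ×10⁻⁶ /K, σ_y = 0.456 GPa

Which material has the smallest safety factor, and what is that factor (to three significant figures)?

option U, n = 0.515

Converting E to GPa, α to ×10⁻⁶/K, σ_y to MPa, then σ and n for each:
  option U: E = 70.40, α = 9.11, σ_y = 30.80 → σ = 59.8 MPa, n = 0.515
  option Q: E = 296.0, α = 11.9, σ_y = 258.6 → σ = 328 MPa, n = 0.788
  option H: E = 214.4, α = 12.3, σ_y = 672.0 → σ = 246 MPa, n = 2.73
  option P: E = 329.0, α = 4.94, σ_y = 456.0 → σ = 151 MPa, n = 3.01
Smallest n: option U with n = 0.515.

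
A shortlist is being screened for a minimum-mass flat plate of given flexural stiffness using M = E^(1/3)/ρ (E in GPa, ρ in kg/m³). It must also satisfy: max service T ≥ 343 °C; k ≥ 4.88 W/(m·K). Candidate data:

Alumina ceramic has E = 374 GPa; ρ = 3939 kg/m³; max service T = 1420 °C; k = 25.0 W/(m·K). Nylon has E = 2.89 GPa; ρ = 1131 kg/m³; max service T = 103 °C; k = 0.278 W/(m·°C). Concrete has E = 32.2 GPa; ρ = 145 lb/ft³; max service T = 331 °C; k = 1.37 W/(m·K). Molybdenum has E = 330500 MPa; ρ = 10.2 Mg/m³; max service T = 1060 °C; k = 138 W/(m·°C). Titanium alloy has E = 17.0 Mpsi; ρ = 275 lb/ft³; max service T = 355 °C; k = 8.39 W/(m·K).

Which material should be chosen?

alumina ceramic

Screen on constraints: max service T ≥ 343 °C; k ≥ 4.88 W/(m·K). Survivors: alumina ceramic, molybdenum, titanium alloy.
In SI units:
  alumina ceramic: E = 374.0 GPa, ρ = 3939 kg/m³
  molybdenum: E = 330.5 GPa, ρ = 10200 kg/m³
  titanium alloy: E = 117.2 GPa, ρ = 4405 kg/m³
  alumina ceramic: M = 1.83×10⁻³
  titanium alloy: M = 1.11×10⁻³
  molybdenum: M = 0.678×10⁻³
Alumina ceramic has the largest M.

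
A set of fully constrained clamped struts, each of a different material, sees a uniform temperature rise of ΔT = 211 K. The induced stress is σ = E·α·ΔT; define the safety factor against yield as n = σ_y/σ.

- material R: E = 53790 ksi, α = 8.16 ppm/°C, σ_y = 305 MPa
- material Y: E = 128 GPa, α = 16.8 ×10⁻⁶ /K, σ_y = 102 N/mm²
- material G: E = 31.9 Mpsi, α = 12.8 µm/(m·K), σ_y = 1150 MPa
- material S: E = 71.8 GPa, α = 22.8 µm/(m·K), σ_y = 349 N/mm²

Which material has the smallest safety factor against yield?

material Y

Per material, after unit conversion:
  material R: E = 370.9, α = 8.16, σ_y = 305.0 → σ = 639 MPa, n = 0.478
  material Y: E = 128.0, α = 16.8, σ_y = 102.0 → σ = 454 MPa, n = 0.225
  material G: E = 219.9, α = 12.8, σ_y = 1150 → σ = 594 MPa, n = 1.94
  material S: E = 71.80, α = 22.8, σ_y = 349.0 → σ = 345 MPa, n = 1.01
Smallest n: material Y with n = 0.225.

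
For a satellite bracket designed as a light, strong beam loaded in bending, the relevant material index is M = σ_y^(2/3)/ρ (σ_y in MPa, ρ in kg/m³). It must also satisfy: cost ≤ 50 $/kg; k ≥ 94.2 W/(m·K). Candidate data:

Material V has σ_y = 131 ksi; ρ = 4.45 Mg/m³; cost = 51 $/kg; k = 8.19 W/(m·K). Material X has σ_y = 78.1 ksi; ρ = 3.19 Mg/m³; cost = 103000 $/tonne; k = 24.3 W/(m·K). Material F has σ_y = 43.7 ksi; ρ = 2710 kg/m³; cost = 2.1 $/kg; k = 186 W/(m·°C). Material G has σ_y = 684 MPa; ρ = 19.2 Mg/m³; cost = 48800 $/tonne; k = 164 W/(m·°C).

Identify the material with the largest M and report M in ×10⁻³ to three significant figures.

Screen on constraints: cost ≤ 50 $/kg; k ≥ 94.2 W/(m·K). Survivors: material F, material G.
After converting to SI:
  material F: σ_y = 301.3 MPa, ρ = 2710 kg/m³
  material G: σ_y = 684.0 MPa, ρ = 19200 kg/m³
  material F: M = 16.6×10⁻³
  material G: M = 4.04×10⁻³
Material F ranks first.

material F, M = 16.6×10⁻³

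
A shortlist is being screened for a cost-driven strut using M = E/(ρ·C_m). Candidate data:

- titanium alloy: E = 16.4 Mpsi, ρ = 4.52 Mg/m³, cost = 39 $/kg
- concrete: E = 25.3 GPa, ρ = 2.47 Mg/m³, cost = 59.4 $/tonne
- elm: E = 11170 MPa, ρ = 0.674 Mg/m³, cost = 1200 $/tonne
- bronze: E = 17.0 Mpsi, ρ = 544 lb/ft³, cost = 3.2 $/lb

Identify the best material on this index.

Normalizing units and computing the index:
  titanium alloy: E = 113.1 GPa, ρ = 4520 kg/m³, cost = 39.00 $/kg
  concrete: E = 25.30 GPa, ρ = 2470 kg/m³, cost = 0.05940 $/kg
  elm: E = 11.17 GPa, ρ = 674.0 kg/m³, cost = 1.200 $/kg
  bronze: E = 117.2 GPa, ρ = 8714 kg/m³, cost = 7.055 $/kg
  concrete: M = 172 MN·m per $
  elm: M = 13.8 MN·m per $
  bronze: M = 1.91 MN·m per $
  titanium alloy: M = 0.641 MN·m per $
The maximum is for concrete.

concrete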